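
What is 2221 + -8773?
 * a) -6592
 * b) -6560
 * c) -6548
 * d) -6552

2221 + -8773 = -6552
d) -6552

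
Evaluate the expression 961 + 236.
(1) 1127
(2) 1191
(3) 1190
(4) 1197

961 + 236 = 1197
4) 1197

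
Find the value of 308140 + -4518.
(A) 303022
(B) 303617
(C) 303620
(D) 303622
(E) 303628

308140 + -4518 = 303622
D) 303622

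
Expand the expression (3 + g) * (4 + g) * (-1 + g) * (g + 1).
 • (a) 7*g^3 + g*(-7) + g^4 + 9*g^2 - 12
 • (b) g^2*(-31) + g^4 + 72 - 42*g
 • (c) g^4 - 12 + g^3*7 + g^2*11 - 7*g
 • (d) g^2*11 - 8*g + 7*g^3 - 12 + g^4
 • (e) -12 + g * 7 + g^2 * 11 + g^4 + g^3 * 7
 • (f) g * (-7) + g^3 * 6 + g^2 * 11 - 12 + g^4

Expanding (3 + g) * (4 + g) * (-1 + g) * (g + 1):
= g^4 - 12 + g^3*7 + g^2*11 - 7*g
c) g^4 - 12 + g^3*7 + g^2*11 - 7*g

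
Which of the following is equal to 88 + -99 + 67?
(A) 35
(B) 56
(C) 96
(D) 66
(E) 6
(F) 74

First: 88 + -99 = -11
Then: -11 + 67 = 56
B) 56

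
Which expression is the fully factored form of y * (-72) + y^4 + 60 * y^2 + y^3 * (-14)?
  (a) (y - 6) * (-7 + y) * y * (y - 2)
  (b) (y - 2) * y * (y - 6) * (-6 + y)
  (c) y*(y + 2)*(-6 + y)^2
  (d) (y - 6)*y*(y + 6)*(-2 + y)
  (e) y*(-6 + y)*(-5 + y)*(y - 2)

We need to factor y * (-72) + y^4 + 60 * y^2 + y^3 * (-14).
The factored form is (y - 2) * y * (y - 6) * (-6 + y).
b) (y - 2) * y * (y - 6) * (-6 + y)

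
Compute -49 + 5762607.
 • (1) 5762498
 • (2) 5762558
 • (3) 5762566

-49 + 5762607 = 5762558
2) 5762558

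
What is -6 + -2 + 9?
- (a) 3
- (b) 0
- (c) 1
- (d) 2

First: -6 + -2 = -8
Then: -8 + 9 = 1
c) 1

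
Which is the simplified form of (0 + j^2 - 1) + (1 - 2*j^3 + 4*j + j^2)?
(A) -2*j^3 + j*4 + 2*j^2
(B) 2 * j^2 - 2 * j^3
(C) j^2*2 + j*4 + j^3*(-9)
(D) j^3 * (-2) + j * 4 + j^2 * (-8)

Adding the polynomials and combining like terms:
(0 + j^2 - 1) + (1 - 2*j^3 + 4*j + j^2)
= -2*j^3 + j*4 + 2*j^2
A) -2*j^3 + j*4 + 2*j^2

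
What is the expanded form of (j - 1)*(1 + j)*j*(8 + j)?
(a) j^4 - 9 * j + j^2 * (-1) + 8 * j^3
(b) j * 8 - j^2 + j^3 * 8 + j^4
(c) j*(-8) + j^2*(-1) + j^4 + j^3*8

Expanding (j - 1)*(1 + j)*j*(8 + j):
= j*(-8) + j^2*(-1) + j^4 + j^3*8
c) j*(-8) + j^2*(-1) + j^4 + j^3*8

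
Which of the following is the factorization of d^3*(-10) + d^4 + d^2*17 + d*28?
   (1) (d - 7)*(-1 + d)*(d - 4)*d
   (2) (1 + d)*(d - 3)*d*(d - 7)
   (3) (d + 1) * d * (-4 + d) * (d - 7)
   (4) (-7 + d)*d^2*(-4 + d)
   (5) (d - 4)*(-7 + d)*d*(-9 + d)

We need to factor d^3*(-10) + d^4 + d^2*17 + d*28.
The factored form is (d + 1) * d * (-4 + d) * (d - 7).
3) (d + 1) * d * (-4 + d) * (d - 7)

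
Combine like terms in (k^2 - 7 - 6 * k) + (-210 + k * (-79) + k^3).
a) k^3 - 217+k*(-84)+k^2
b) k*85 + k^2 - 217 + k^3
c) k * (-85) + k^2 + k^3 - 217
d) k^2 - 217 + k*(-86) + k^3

Adding the polynomials and combining like terms:
(k^2 - 7 - 6*k) + (-210 + k*(-79) + k^3)
= k * (-85) + k^2 + k^3 - 217
c) k * (-85) + k^2 + k^3 - 217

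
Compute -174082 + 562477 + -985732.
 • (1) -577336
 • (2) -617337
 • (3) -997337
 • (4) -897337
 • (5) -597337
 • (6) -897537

First: -174082 + 562477 = 388395
Then: 388395 + -985732 = -597337
5) -597337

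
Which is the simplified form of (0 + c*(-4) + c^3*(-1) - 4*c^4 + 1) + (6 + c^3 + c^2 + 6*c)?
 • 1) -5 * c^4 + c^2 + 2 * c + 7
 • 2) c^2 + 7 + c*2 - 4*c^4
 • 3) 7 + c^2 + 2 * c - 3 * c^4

Adding the polynomials and combining like terms:
(0 + c*(-4) + c^3*(-1) - 4*c^4 + 1) + (6 + c^3 + c^2 + 6*c)
= c^2 + 7 + c*2 - 4*c^4
2) c^2 + 7 + c*2 - 4*c^4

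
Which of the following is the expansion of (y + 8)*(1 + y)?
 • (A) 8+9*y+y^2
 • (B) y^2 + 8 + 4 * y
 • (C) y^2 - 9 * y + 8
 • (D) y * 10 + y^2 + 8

Expanding (y + 8)*(1 + y):
= 8+9*y+y^2
A) 8+9*y+y^2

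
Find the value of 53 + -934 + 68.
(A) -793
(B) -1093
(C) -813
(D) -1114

First: 53 + -934 = -881
Then: -881 + 68 = -813
C) -813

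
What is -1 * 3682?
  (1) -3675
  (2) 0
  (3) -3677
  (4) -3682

-1 * 3682 = -3682
4) -3682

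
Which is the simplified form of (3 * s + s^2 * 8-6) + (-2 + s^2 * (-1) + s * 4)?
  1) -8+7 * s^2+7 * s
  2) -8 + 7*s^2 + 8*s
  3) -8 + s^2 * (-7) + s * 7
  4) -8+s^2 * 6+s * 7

Adding the polynomials and combining like terms:
(3*s + s^2*8 - 6) + (-2 + s^2*(-1) + s*4)
= -8+7 * s^2+7 * s
1) -8+7 * s^2+7 * s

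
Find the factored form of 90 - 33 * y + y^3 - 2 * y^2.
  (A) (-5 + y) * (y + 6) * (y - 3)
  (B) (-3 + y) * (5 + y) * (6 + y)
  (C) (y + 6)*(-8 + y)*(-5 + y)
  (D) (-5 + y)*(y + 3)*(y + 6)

We need to factor 90 - 33 * y + y^3 - 2 * y^2.
The factored form is (-5 + y) * (y + 6) * (y - 3).
A) (-5 + y) * (y + 6) * (y - 3)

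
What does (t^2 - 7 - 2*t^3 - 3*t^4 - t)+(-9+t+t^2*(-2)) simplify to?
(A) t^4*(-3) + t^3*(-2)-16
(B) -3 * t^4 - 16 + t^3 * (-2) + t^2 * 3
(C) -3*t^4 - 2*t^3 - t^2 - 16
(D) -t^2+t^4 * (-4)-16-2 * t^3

Adding the polynomials and combining like terms:
(t^2 - 7 - 2*t^3 - 3*t^4 - t) + (-9 + t + t^2*(-2))
= -3*t^4 - 2*t^3 - t^2 - 16
C) -3*t^4 - 2*t^3 - t^2 - 16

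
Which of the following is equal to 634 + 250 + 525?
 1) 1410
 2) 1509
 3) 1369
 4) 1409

First: 634 + 250 = 884
Then: 884 + 525 = 1409
4) 1409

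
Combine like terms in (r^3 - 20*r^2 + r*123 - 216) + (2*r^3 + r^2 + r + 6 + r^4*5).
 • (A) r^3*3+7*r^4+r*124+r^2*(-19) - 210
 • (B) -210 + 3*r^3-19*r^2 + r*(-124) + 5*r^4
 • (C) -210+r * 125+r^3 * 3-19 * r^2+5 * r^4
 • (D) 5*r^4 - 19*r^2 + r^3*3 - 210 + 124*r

Adding the polynomials and combining like terms:
(r^3 - 20*r^2 + r*123 - 216) + (2*r^3 + r^2 + r + 6 + r^4*5)
= 5*r^4 - 19*r^2 + r^3*3 - 210 + 124*r
D) 5*r^4 - 19*r^2 + r^3*3 - 210 + 124*r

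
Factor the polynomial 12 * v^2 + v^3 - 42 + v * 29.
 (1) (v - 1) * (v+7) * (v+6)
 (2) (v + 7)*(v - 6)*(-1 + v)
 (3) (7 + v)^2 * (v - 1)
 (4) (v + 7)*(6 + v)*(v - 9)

We need to factor 12 * v^2 + v^3 - 42 + v * 29.
The factored form is (v - 1) * (v+7) * (v+6).
1) (v - 1) * (v+7) * (v+6)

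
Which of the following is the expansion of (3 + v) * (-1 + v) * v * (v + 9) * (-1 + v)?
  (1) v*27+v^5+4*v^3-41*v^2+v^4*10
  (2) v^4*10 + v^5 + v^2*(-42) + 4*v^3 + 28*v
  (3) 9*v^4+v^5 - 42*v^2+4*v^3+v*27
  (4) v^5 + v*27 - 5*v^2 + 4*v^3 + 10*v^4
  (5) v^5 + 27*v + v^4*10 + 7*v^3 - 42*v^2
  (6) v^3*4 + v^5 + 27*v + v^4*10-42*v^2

Expanding (3 + v) * (-1 + v) * v * (v + 9) * (-1 + v):
= v^3*4 + v^5 + 27*v + v^4*10-42*v^2
6) v^3*4 + v^5 + 27*v + v^4*10-42*v^2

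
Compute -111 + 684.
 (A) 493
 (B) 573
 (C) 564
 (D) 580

-111 + 684 = 573
B) 573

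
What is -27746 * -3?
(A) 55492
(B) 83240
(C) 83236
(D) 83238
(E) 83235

-27746 * -3 = 83238
D) 83238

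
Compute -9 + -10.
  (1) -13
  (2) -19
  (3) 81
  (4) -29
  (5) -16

-9 + -10 = -19
2) -19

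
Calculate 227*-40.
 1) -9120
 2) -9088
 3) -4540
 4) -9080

227 * -40 = -9080
4) -9080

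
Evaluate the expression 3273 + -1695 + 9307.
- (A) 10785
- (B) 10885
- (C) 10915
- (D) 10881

First: 3273 + -1695 = 1578
Then: 1578 + 9307 = 10885
B) 10885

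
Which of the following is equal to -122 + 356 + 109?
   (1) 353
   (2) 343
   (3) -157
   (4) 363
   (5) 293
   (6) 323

First: -122 + 356 = 234
Then: 234 + 109 = 343
2) 343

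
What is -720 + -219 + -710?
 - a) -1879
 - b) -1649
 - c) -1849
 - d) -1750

First: -720 + -219 = -939
Then: -939 + -710 = -1649
b) -1649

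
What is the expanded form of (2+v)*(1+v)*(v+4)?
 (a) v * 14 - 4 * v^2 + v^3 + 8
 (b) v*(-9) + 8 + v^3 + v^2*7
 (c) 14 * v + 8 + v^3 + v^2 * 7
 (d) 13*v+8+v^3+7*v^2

Expanding (2+v)*(1+v)*(v+4):
= 14 * v + 8 + v^3 + v^2 * 7
c) 14 * v + 8 + v^3 + v^2 * 7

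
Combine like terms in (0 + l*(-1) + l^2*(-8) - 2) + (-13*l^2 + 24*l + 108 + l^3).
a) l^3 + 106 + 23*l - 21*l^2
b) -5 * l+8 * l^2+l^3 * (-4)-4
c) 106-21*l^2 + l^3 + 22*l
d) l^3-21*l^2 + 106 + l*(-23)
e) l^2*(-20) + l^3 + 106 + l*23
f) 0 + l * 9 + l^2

Adding the polynomials and combining like terms:
(0 + l*(-1) + l^2*(-8) - 2) + (-13*l^2 + 24*l + 108 + l^3)
= l^3 + 106 + 23*l - 21*l^2
a) l^3 + 106 + 23*l - 21*l^2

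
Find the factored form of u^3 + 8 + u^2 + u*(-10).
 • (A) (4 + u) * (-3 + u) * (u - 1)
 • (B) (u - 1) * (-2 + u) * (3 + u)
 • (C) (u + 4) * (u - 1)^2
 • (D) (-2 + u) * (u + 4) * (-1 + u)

We need to factor u^3 + 8 + u^2 + u*(-10).
The factored form is (-2 + u) * (u + 4) * (-1 + u).
D) (-2 + u) * (u + 4) * (-1 + u)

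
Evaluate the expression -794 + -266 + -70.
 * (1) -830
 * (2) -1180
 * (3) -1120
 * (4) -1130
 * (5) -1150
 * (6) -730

First: -794 + -266 = -1060
Then: -1060 + -70 = -1130
4) -1130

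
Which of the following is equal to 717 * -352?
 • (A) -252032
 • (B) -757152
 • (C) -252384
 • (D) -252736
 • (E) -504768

717 * -352 = -252384
C) -252384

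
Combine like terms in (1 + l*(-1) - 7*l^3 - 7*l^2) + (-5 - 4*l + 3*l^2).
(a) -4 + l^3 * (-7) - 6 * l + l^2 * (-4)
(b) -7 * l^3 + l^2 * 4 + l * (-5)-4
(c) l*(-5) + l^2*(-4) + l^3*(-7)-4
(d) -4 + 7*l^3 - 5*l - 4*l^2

Adding the polynomials and combining like terms:
(1 + l*(-1) - 7*l^3 - 7*l^2) + (-5 - 4*l + 3*l^2)
= l*(-5) + l^2*(-4) + l^3*(-7)-4
c) l*(-5) + l^2*(-4) + l^3*(-7)-4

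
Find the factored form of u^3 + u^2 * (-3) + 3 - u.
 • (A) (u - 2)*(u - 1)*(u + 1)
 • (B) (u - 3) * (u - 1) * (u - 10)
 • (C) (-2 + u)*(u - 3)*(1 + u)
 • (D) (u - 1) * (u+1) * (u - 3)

We need to factor u^3 + u^2 * (-3) + 3 - u.
The factored form is (u - 1) * (u+1) * (u - 3).
D) (u - 1) * (u+1) * (u - 3)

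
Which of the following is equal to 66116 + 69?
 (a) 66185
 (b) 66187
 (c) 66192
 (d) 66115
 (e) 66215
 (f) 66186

66116 + 69 = 66185
a) 66185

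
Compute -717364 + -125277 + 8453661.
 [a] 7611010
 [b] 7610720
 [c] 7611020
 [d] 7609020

First: -717364 + -125277 = -842641
Then: -842641 + 8453661 = 7611020
c) 7611020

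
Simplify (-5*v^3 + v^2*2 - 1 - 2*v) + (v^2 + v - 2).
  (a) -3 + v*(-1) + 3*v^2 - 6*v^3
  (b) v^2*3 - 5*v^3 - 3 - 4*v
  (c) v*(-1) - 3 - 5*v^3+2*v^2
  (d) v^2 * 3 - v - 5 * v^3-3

Adding the polynomials and combining like terms:
(-5*v^3 + v^2*2 - 1 - 2*v) + (v^2 + v - 2)
= v^2 * 3 - v - 5 * v^3-3
d) v^2 * 3 - v - 5 * v^3-3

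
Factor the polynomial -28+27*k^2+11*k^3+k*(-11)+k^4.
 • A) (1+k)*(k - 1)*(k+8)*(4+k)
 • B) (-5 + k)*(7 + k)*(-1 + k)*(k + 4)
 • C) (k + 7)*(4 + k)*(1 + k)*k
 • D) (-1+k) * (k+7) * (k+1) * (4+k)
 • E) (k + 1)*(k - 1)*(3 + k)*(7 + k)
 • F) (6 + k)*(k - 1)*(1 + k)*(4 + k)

We need to factor -28+27*k^2+11*k^3+k*(-11)+k^4.
The factored form is (-1+k) * (k+7) * (k+1) * (4+k).
D) (-1+k) * (k+7) * (k+1) * (4+k)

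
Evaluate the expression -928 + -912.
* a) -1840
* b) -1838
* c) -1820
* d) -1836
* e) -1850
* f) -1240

-928 + -912 = -1840
a) -1840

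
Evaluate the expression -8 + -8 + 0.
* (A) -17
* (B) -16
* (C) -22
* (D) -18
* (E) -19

First: -8 + -8 = -16
Then: -16 + 0 = -16
B) -16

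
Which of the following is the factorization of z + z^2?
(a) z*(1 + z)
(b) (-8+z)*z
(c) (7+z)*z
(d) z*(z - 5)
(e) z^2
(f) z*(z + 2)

We need to factor z + z^2.
The factored form is z*(1 + z).
a) z*(1 + z)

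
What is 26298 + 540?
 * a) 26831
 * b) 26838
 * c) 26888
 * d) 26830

26298 + 540 = 26838
b) 26838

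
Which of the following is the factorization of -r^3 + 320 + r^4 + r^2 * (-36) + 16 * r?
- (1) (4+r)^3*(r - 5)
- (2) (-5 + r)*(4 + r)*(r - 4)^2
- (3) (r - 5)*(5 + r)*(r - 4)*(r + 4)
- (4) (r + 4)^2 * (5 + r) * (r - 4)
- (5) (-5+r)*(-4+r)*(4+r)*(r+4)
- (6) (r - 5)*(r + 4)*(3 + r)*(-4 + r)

We need to factor -r^3 + 320 + r^4 + r^2 * (-36) + 16 * r.
The factored form is (-5+r)*(-4+r)*(4+r)*(r+4).
5) (-5+r)*(-4+r)*(4+r)*(r+4)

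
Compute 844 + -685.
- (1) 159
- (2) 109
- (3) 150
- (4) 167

844 + -685 = 159
1) 159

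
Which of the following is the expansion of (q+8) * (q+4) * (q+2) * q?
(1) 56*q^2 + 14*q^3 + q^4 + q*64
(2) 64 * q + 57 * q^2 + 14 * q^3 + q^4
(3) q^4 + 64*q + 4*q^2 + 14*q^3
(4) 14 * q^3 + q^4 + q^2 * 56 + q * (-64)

Expanding (q+8) * (q+4) * (q+2) * q:
= 56*q^2 + 14*q^3 + q^4 + q*64
1) 56*q^2 + 14*q^3 + q^4 + q*64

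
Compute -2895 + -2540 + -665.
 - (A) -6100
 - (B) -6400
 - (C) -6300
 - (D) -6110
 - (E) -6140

First: -2895 + -2540 = -5435
Then: -5435 + -665 = -6100
A) -6100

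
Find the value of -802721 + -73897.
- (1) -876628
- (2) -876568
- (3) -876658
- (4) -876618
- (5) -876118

-802721 + -73897 = -876618
4) -876618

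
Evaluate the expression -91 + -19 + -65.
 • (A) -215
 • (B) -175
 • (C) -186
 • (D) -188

First: -91 + -19 = -110
Then: -110 + -65 = -175
B) -175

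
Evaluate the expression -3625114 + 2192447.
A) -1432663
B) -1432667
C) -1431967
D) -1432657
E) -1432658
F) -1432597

-3625114 + 2192447 = -1432667
B) -1432667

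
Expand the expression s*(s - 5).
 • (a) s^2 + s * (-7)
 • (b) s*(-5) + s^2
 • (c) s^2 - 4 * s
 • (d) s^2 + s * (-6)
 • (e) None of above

Expanding s*(s - 5):
= s*(-5) + s^2
b) s*(-5) + s^2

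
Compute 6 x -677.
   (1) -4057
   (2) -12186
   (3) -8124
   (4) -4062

6 * -677 = -4062
4) -4062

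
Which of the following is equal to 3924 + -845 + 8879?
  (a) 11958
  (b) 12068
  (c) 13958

First: 3924 + -845 = 3079
Then: 3079 + 8879 = 11958
a) 11958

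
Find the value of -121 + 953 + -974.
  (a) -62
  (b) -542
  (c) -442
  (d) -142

First: -121 + 953 = 832
Then: 832 + -974 = -142
d) -142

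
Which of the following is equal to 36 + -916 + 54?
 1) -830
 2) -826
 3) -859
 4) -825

First: 36 + -916 = -880
Then: -880 + 54 = -826
2) -826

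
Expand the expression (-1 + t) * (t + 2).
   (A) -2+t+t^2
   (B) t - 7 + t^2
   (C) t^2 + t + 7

Expanding (-1 + t) * (t + 2):
= -2+t+t^2
A) -2+t+t^2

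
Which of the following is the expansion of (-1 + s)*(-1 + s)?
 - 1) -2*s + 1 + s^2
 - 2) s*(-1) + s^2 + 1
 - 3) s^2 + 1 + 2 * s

Expanding (-1 + s)*(-1 + s):
= -2*s + 1 + s^2
1) -2*s + 1 + s^2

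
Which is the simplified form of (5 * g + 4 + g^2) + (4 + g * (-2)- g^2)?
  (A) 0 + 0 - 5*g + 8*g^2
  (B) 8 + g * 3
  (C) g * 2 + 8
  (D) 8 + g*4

Adding the polynomials and combining like terms:
(5*g + 4 + g^2) + (4 + g*(-2) - g^2)
= 8 + g * 3
B) 8 + g * 3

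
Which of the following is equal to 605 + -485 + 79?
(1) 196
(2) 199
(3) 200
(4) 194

First: 605 + -485 = 120
Then: 120 + 79 = 199
2) 199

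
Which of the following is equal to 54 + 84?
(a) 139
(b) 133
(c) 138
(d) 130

54 + 84 = 138
c) 138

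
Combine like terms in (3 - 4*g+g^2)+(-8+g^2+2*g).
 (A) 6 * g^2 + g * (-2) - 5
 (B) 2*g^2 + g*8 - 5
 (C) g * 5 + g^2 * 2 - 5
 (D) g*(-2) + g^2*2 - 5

Adding the polynomials and combining like terms:
(3 - 4*g + g^2) + (-8 + g^2 + 2*g)
= g*(-2) + g^2*2 - 5
D) g*(-2) + g^2*2 - 5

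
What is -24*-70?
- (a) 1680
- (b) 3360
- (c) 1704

-24 * -70 = 1680
a) 1680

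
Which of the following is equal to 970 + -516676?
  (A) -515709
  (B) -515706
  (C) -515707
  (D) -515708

970 + -516676 = -515706
B) -515706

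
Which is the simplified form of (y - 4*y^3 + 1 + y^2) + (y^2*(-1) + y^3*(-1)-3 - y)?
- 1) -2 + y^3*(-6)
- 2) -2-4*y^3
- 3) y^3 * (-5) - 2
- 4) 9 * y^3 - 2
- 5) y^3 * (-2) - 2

Adding the polynomials and combining like terms:
(y - 4*y^3 + 1 + y^2) + (y^2*(-1) + y^3*(-1) - 3 - y)
= y^3 * (-5) - 2
3) y^3 * (-5) - 2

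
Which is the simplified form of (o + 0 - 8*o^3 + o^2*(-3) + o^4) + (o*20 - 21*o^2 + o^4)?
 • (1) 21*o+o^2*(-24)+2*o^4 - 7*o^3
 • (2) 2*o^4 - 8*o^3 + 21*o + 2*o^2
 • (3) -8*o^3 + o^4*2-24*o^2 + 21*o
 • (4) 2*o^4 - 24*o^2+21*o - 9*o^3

Adding the polynomials and combining like terms:
(o + 0 - 8*o^3 + o^2*(-3) + o^4) + (o*20 - 21*o^2 + o^4)
= -8*o^3 + o^4*2-24*o^2 + 21*o
3) -8*o^3 + o^4*2-24*o^2 + 21*o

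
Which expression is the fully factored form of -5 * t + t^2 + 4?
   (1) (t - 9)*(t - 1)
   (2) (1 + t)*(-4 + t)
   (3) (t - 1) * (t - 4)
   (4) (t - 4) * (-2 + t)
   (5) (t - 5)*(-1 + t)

We need to factor -5 * t + t^2 + 4.
The factored form is (t - 1) * (t - 4).
3) (t - 1) * (t - 4)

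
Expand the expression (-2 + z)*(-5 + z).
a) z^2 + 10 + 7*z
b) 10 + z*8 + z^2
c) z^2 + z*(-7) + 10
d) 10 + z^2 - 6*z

Expanding (-2 + z)*(-5 + z):
= z^2 + z*(-7) + 10
c) z^2 + z*(-7) + 10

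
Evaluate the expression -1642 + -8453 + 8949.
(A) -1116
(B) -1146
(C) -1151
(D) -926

First: -1642 + -8453 = -10095
Then: -10095 + 8949 = -1146
B) -1146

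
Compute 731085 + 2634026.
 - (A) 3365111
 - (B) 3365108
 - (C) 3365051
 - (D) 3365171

731085 + 2634026 = 3365111
A) 3365111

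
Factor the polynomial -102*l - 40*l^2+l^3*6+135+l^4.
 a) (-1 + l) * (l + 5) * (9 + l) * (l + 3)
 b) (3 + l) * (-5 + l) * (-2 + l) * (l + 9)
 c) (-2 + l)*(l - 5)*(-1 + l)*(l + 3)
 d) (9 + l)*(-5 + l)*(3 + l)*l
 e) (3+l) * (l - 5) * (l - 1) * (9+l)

We need to factor -102*l - 40*l^2+l^3*6+135+l^4.
The factored form is (3+l) * (l - 5) * (l - 1) * (9+l).
e) (3+l) * (l - 5) * (l - 1) * (9+l)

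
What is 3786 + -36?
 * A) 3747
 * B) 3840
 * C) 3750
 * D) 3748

3786 + -36 = 3750
C) 3750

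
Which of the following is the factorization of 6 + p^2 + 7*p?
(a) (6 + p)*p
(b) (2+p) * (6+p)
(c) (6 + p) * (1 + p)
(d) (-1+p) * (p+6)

We need to factor 6 + p^2 + 7*p.
The factored form is (6 + p) * (1 + p).
c) (6 + p) * (1 + p)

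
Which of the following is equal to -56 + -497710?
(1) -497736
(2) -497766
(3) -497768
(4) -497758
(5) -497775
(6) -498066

-56 + -497710 = -497766
2) -497766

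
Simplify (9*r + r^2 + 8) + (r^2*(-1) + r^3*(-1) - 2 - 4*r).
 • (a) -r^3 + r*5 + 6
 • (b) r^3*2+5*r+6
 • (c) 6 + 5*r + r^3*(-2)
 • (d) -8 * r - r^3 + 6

Adding the polynomials and combining like terms:
(9*r + r^2 + 8) + (r^2*(-1) + r^3*(-1) - 2 - 4*r)
= -r^3 + r*5 + 6
a) -r^3 + r*5 + 6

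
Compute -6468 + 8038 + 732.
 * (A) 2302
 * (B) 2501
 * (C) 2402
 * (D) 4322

First: -6468 + 8038 = 1570
Then: 1570 + 732 = 2302
A) 2302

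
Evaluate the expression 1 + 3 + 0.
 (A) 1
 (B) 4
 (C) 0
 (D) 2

First: 1 + 3 = 4
Then: 4 + 0 = 4
B) 4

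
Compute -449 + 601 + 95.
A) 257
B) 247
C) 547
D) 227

First: -449 + 601 = 152
Then: 152 + 95 = 247
B) 247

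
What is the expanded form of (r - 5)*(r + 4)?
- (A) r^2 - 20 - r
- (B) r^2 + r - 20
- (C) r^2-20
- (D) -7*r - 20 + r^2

Expanding (r - 5)*(r + 4):
= r^2 - 20 - r
A) r^2 - 20 - r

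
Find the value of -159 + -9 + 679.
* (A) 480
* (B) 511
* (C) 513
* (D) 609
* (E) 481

First: -159 + -9 = -168
Then: -168 + 679 = 511
B) 511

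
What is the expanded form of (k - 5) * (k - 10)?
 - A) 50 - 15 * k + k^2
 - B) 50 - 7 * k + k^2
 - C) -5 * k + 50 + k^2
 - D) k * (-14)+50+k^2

Expanding (k - 5) * (k - 10):
= 50 - 15 * k + k^2
A) 50 - 15 * k + k^2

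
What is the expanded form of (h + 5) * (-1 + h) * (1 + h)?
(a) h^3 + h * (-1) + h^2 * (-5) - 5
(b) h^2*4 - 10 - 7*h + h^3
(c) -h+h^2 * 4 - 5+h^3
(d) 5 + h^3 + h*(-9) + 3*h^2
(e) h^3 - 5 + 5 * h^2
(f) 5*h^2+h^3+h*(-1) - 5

Expanding (h + 5) * (-1 + h) * (1 + h):
= 5*h^2+h^3+h*(-1) - 5
f) 5*h^2+h^3+h*(-1) - 5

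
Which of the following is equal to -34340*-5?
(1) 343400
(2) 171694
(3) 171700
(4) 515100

-34340 * -5 = 171700
3) 171700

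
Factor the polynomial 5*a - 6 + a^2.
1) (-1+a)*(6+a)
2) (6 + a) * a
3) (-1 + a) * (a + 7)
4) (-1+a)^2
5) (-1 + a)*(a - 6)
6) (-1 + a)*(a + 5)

We need to factor 5*a - 6 + a^2.
The factored form is (-1+a)*(6+a).
1) (-1+a)*(6+a)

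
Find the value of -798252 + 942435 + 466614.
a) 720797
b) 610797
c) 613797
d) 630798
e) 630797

First: -798252 + 942435 = 144183
Then: 144183 + 466614 = 610797
b) 610797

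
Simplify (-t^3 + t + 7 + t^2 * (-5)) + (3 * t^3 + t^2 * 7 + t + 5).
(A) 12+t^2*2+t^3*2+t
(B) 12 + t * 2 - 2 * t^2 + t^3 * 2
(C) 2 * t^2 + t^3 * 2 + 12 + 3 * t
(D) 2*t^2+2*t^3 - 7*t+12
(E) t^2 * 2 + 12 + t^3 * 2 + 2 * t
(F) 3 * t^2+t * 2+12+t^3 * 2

Adding the polynomials and combining like terms:
(-t^3 + t + 7 + t^2*(-5)) + (3*t^3 + t^2*7 + t + 5)
= t^2 * 2 + 12 + t^3 * 2 + 2 * t
E) t^2 * 2 + 12 + t^3 * 2 + 2 * t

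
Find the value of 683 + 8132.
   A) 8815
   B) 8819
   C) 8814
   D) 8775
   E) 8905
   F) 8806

683 + 8132 = 8815
A) 8815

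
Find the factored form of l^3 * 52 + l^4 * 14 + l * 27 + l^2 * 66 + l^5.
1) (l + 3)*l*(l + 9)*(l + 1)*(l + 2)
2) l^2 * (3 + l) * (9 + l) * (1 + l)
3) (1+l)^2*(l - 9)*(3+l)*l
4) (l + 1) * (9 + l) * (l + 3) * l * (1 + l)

We need to factor l^3 * 52 + l^4 * 14 + l * 27 + l^2 * 66 + l^5.
The factored form is (l + 1) * (9 + l) * (l + 3) * l * (1 + l).
4) (l + 1) * (9 + l) * (l + 3) * l * (1 + l)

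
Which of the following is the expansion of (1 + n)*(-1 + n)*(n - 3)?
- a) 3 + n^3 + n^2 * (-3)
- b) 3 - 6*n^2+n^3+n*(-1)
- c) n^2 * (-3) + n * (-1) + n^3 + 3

Expanding (1 + n)*(-1 + n)*(n - 3):
= n^2 * (-3) + n * (-1) + n^3 + 3
c) n^2 * (-3) + n * (-1) + n^3 + 3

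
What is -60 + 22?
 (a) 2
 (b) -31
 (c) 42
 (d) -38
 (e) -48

-60 + 22 = -38
d) -38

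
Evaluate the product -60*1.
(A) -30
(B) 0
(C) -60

-60 * 1 = -60
C) -60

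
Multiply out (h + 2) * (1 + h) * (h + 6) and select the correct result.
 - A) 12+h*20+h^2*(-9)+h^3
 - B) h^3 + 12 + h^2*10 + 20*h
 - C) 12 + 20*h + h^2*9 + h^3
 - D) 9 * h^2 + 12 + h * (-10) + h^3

Expanding (h + 2) * (1 + h) * (h + 6):
= 12 + 20*h + h^2*9 + h^3
C) 12 + 20*h + h^2*9 + h^3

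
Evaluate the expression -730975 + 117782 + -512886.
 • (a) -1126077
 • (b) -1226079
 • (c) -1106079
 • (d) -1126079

First: -730975 + 117782 = -613193
Then: -613193 + -512886 = -1126079
d) -1126079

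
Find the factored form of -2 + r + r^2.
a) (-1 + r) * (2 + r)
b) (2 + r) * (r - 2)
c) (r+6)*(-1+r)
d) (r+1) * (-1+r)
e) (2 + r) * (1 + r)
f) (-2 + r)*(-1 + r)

We need to factor -2 + r + r^2.
The factored form is (-1 + r) * (2 + r).
a) (-1 + r) * (2 + r)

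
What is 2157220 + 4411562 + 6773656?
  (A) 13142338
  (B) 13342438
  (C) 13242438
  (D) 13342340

First: 2157220 + 4411562 = 6568782
Then: 6568782 + 6773656 = 13342438
B) 13342438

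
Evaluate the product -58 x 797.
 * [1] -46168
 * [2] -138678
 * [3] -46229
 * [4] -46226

-58 * 797 = -46226
4) -46226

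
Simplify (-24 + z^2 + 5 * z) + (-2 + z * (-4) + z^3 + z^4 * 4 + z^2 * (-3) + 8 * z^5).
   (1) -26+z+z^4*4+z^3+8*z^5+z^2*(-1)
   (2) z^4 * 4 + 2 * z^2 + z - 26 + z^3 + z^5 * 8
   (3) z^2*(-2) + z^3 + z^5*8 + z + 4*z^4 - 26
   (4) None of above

Adding the polynomials and combining like terms:
(-24 + z^2 + 5*z) + (-2 + z*(-4) + z^3 + z^4*4 + z^2*(-3) + 8*z^5)
= z^2*(-2) + z^3 + z^5*8 + z + 4*z^4 - 26
3) z^2*(-2) + z^3 + z^5*8 + z + 4*z^4 - 26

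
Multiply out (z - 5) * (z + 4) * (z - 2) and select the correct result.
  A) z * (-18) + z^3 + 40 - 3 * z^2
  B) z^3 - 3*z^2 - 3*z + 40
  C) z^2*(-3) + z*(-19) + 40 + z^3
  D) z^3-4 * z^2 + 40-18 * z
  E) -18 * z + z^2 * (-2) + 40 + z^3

Expanding (z - 5) * (z + 4) * (z - 2):
= z * (-18) + z^3 + 40 - 3 * z^2
A) z * (-18) + z^3 + 40 - 3 * z^2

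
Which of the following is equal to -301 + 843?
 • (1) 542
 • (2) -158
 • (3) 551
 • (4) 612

-301 + 843 = 542
1) 542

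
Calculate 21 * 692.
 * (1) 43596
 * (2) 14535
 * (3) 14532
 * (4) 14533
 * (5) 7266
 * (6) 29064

21 * 692 = 14532
3) 14532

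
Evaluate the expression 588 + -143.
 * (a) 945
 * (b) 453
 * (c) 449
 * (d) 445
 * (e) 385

588 + -143 = 445
d) 445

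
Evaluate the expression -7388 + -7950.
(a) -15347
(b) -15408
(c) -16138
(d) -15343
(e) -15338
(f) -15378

-7388 + -7950 = -15338
e) -15338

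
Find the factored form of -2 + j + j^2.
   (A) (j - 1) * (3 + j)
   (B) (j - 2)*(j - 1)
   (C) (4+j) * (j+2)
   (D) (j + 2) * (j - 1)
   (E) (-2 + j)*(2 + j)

We need to factor -2 + j + j^2.
The factored form is (j + 2) * (j - 1).
D) (j + 2) * (j - 1)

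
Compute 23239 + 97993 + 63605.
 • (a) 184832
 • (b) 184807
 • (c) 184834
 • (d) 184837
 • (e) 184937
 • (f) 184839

First: 23239 + 97993 = 121232
Then: 121232 + 63605 = 184837
d) 184837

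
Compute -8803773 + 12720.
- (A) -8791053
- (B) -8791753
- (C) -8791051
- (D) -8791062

-8803773 + 12720 = -8791053
A) -8791053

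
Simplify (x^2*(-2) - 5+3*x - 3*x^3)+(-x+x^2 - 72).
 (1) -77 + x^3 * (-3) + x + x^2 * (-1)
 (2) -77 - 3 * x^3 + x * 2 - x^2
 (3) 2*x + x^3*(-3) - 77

Adding the polynomials and combining like terms:
(x^2*(-2) - 5 + 3*x - 3*x^3) + (-x + x^2 - 72)
= -77 - 3 * x^3 + x * 2 - x^2
2) -77 - 3 * x^3 + x * 2 - x^2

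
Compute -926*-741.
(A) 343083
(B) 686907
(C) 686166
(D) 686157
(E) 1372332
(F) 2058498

-926 * -741 = 686166
C) 686166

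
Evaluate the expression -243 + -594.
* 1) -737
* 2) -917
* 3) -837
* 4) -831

-243 + -594 = -837
3) -837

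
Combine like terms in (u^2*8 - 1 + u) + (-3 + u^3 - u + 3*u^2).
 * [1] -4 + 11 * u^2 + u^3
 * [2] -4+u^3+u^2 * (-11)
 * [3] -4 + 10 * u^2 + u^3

Adding the polynomials and combining like terms:
(u^2*8 - 1 + u) + (-3 + u^3 - u + 3*u^2)
= -4 + 11 * u^2 + u^3
1) -4 + 11 * u^2 + u^3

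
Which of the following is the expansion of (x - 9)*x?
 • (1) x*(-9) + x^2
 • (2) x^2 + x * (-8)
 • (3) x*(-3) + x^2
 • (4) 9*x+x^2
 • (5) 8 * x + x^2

Expanding (x - 9)*x:
= x*(-9) + x^2
1) x*(-9) + x^2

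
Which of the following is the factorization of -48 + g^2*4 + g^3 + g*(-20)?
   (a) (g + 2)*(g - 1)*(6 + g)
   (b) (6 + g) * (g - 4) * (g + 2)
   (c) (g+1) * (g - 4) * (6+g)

We need to factor -48 + g^2*4 + g^3 + g*(-20).
The factored form is (6 + g) * (g - 4) * (g + 2).
b) (6 + g) * (g - 4) * (g + 2)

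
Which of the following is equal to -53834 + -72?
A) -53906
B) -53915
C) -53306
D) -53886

-53834 + -72 = -53906
A) -53906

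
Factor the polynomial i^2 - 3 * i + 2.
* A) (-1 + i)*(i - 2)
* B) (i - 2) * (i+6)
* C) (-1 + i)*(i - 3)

We need to factor i^2 - 3 * i + 2.
The factored form is (-1 + i)*(i - 2).
A) (-1 + i)*(i - 2)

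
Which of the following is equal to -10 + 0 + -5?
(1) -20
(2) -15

First: -10 + 0 = -10
Then: -10 + -5 = -15
2) -15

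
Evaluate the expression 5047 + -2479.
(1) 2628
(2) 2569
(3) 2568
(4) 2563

5047 + -2479 = 2568
3) 2568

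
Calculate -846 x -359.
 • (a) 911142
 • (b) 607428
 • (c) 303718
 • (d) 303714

-846 * -359 = 303714
d) 303714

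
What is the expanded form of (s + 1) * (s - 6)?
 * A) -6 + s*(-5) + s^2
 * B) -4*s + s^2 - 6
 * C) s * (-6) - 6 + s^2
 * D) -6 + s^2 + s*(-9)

Expanding (s + 1) * (s - 6):
= -6 + s*(-5) + s^2
A) -6 + s*(-5) + s^2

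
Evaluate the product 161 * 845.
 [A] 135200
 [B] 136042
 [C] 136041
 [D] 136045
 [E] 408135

161 * 845 = 136045
D) 136045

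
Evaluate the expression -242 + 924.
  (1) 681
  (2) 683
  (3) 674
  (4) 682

-242 + 924 = 682
4) 682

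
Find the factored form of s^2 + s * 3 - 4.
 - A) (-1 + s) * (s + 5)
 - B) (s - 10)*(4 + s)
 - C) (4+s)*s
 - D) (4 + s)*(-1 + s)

We need to factor s^2 + s * 3 - 4.
The factored form is (4 + s)*(-1 + s).
D) (4 + s)*(-1 + s)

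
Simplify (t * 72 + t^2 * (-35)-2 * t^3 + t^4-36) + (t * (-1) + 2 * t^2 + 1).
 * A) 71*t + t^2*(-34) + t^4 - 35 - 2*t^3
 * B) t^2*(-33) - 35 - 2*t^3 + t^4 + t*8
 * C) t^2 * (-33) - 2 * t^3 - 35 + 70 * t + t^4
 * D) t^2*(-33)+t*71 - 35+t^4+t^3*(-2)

Adding the polynomials and combining like terms:
(t*72 + t^2*(-35) - 2*t^3 + t^4 - 36) + (t*(-1) + 2*t^2 + 1)
= t^2*(-33)+t*71 - 35+t^4+t^3*(-2)
D) t^2*(-33)+t*71 - 35+t^4+t^3*(-2)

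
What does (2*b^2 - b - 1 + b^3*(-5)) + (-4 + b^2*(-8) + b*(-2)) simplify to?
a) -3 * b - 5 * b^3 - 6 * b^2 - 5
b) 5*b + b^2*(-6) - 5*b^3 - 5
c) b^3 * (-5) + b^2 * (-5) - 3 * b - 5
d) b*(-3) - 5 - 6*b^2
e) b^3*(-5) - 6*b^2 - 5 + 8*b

Adding the polynomials and combining like terms:
(2*b^2 - b - 1 + b^3*(-5)) + (-4 + b^2*(-8) + b*(-2))
= -3 * b - 5 * b^3 - 6 * b^2 - 5
a) -3 * b - 5 * b^3 - 6 * b^2 - 5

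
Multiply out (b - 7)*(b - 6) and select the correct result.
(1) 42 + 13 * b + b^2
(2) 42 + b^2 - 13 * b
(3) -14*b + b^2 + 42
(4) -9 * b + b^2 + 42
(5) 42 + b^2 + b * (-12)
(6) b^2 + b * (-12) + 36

Expanding (b - 7)*(b - 6):
= 42 + b^2 - 13 * b
2) 42 + b^2 - 13 * b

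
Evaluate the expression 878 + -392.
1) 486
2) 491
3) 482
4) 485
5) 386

878 + -392 = 486
1) 486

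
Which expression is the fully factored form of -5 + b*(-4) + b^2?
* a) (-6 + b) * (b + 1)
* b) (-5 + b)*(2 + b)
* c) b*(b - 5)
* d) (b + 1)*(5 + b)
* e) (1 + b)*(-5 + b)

We need to factor -5 + b*(-4) + b^2.
The factored form is (1 + b)*(-5 + b).
e) (1 + b)*(-5 + b)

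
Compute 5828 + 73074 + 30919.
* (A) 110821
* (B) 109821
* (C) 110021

First: 5828 + 73074 = 78902
Then: 78902 + 30919 = 109821
B) 109821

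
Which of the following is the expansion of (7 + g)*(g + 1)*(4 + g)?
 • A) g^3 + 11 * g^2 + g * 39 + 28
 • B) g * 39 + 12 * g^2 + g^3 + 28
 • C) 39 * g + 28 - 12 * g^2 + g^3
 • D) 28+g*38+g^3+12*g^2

Expanding (7 + g)*(g + 1)*(4 + g):
= g * 39 + 12 * g^2 + g^3 + 28
B) g * 39 + 12 * g^2 + g^3 + 28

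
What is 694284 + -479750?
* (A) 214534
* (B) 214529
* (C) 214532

694284 + -479750 = 214534
A) 214534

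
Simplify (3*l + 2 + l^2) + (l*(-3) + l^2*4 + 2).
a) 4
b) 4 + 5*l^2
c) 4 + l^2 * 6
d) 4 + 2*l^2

Adding the polynomials and combining like terms:
(3*l + 2 + l^2) + (l*(-3) + l^2*4 + 2)
= 4 + 5*l^2
b) 4 + 5*l^2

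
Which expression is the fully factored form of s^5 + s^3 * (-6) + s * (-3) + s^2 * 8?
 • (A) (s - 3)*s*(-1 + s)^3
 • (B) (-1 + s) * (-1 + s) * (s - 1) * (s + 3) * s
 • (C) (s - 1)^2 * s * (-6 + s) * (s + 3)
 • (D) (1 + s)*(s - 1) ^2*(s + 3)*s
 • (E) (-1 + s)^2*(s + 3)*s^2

We need to factor s^5 + s^3 * (-6) + s * (-3) + s^2 * 8.
The factored form is (-1 + s) * (-1 + s) * (s - 1) * (s + 3) * s.
B) (-1 + s) * (-1 + s) * (s - 1) * (s + 3) * s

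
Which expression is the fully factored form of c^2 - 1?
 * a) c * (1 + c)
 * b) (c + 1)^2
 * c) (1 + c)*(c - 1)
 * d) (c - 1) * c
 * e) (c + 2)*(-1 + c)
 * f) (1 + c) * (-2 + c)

We need to factor c^2 - 1.
The factored form is (1 + c)*(c - 1).
c) (1 + c)*(c - 1)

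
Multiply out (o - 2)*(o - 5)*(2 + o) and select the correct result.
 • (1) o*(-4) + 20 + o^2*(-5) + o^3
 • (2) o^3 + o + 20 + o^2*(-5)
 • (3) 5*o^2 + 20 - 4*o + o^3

Expanding (o - 2)*(o - 5)*(2 + o):
= o*(-4) + 20 + o^2*(-5) + o^3
1) o*(-4) + 20 + o^2*(-5) + o^3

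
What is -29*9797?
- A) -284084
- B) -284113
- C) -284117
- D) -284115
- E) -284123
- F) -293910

-29 * 9797 = -284113
B) -284113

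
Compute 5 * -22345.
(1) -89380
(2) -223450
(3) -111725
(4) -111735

5 * -22345 = -111725
3) -111725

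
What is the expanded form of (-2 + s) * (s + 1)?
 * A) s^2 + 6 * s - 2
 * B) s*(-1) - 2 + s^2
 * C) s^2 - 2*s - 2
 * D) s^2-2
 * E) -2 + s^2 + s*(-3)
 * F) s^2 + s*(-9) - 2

Expanding (-2 + s) * (s + 1):
= s*(-1) - 2 + s^2
B) s*(-1) - 2 + s^2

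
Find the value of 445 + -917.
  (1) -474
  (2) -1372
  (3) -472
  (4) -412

445 + -917 = -472
3) -472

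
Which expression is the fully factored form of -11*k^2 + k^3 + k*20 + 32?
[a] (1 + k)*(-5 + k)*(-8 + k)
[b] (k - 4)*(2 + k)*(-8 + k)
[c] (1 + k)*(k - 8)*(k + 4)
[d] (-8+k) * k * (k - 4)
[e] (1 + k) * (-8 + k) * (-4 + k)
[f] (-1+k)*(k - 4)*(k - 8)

We need to factor -11*k^2 + k^3 + k*20 + 32.
The factored form is (1 + k) * (-8 + k) * (-4 + k).
e) (1 + k) * (-8 + k) * (-4 + k)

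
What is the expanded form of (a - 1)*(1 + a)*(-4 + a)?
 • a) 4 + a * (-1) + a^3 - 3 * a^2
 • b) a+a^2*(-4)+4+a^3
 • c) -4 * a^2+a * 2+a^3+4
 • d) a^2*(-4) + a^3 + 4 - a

Expanding (a - 1)*(1 + a)*(-4 + a):
= a^2*(-4) + a^3 + 4 - a
d) a^2*(-4) + a^3 + 4 - a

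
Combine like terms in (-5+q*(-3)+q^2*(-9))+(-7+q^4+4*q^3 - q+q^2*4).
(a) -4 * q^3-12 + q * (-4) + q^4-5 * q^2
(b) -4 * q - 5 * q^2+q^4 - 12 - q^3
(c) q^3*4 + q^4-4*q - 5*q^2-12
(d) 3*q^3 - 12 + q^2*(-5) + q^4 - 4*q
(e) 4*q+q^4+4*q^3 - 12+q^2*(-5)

Adding the polynomials and combining like terms:
(-5 + q*(-3) + q^2*(-9)) + (-7 + q^4 + 4*q^3 - q + q^2*4)
= q^3*4 + q^4-4*q - 5*q^2-12
c) q^3*4 + q^4-4*q - 5*q^2-12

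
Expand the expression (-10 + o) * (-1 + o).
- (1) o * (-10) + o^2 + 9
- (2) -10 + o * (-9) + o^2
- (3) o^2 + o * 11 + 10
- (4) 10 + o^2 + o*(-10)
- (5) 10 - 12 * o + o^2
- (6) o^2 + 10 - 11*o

Expanding (-10 + o) * (-1 + o):
= o^2 + 10 - 11*o
6) o^2 + 10 - 11*o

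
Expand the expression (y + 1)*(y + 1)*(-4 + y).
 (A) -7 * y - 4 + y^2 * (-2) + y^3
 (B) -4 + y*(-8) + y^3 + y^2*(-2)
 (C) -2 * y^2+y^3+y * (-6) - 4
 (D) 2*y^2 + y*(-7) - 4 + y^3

Expanding (y + 1)*(y + 1)*(-4 + y):
= -7 * y - 4 + y^2 * (-2) + y^3
A) -7 * y - 4 + y^2 * (-2) + y^3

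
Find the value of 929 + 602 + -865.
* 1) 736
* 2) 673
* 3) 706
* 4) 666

First: 929 + 602 = 1531
Then: 1531 + -865 = 666
4) 666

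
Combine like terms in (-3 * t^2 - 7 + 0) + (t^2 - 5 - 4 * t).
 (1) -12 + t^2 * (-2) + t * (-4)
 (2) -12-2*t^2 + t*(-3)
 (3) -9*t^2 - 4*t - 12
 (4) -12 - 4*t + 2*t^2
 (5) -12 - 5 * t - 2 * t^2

Adding the polynomials and combining like terms:
(-3*t^2 - 7 + 0) + (t^2 - 5 - 4*t)
= -12 + t^2 * (-2) + t * (-4)
1) -12 + t^2 * (-2) + t * (-4)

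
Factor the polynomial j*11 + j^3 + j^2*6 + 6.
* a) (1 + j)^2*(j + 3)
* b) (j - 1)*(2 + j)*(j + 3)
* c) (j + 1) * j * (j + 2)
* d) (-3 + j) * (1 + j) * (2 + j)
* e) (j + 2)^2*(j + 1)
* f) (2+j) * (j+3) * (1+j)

We need to factor j*11 + j^3 + j^2*6 + 6.
The factored form is (2+j) * (j+3) * (1+j).
f) (2+j) * (j+3) * (1+j)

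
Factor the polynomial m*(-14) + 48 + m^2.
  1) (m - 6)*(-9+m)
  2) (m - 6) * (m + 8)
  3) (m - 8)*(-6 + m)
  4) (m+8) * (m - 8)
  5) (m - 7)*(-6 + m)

We need to factor m*(-14) + 48 + m^2.
The factored form is (m - 8)*(-6 + m).
3) (m - 8)*(-6 + m)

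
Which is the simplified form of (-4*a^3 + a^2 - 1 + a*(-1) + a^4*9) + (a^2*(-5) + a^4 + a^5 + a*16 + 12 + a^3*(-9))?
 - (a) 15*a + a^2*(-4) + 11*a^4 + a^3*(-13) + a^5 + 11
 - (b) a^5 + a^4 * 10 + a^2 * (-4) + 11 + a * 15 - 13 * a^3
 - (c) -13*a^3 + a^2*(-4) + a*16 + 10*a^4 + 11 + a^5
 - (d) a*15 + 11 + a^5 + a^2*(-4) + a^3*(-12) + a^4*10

Adding the polynomials and combining like terms:
(-4*a^3 + a^2 - 1 + a*(-1) + a^4*9) + (a^2*(-5) + a^4 + a^5 + a*16 + 12 + a^3*(-9))
= a^5 + a^4 * 10 + a^2 * (-4) + 11 + a * 15 - 13 * a^3
b) a^5 + a^4 * 10 + a^2 * (-4) + 11 + a * 15 - 13 * a^3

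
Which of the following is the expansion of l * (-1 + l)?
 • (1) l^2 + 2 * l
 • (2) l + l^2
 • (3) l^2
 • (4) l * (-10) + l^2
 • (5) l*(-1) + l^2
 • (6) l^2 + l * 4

Expanding l * (-1 + l):
= l*(-1) + l^2
5) l*(-1) + l^2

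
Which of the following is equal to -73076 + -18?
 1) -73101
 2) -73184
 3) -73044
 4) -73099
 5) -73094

-73076 + -18 = -73094
5) -73094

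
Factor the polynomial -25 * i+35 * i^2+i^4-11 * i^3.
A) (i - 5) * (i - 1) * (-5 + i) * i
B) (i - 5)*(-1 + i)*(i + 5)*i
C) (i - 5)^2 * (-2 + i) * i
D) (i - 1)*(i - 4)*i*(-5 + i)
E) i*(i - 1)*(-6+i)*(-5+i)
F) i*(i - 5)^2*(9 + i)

We need to factor -25 * i+35 * i^2+i^4-11 * i^3.
The factored form is (i - 5) * (i - 1) * (-5 + i) * i.
A) (i - 5) * (i - 1) * (-5 + i) * i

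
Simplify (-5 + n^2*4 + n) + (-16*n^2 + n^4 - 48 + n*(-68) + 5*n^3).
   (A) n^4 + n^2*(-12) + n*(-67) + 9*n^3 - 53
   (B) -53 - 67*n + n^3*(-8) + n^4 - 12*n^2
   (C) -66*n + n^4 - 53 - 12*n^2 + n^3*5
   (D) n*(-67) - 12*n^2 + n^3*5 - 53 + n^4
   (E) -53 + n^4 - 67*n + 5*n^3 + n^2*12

Adding the polynomials and combining like terms:
(-5 + n^2*4 + n) + (-16*n^2 + n^4 - 48 + n*(-68) + 5*n^3)
= n*(-67) - 12*n^2 + n^3*5 - 53 + n^4
D) n*(-67) - 12*n^2 + n^3*5 - 53 + n^4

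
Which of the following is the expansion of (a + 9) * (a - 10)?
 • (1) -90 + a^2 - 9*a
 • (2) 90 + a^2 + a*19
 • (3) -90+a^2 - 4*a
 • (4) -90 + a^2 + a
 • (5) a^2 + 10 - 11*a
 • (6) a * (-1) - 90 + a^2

Expanding (a + 9) * (a - 10):
= a * (-1) - 90 + a^2
6) a * (-1) - 90 + a^2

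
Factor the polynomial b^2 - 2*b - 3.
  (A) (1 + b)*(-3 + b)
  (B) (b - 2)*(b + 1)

We need to factor b^2 - 2*b - 3.
The factored form is (1 + b)*(-3 + b).
A) (1 + b)*(-3 + b)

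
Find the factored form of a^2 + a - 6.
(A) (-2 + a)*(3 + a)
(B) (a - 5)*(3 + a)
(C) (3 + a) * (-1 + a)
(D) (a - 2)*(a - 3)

We need to factor a^2 + a - 6.
The factored form is (-2 + a)*(3 + a).
A) (-2 + a)*(3 + a)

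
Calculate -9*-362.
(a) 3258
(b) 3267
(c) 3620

-9 * -362 = 3258
a) 3258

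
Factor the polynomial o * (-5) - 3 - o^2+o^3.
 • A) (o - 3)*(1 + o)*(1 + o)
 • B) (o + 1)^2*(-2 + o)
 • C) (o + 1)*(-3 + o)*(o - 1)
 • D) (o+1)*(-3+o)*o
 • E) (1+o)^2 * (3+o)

We need to factor o * (-5) - 3 - o^2+o^3.
The factored form is (o - 3)*(1 + o)*(1 + o).
A) (o - 3)*(1 + o)*(1 + o)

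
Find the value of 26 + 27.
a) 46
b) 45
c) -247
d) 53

26 + 27 = 53
d) 53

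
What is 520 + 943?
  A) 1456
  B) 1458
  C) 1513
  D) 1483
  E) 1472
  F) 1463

520 + 943 = 1463
F) 1463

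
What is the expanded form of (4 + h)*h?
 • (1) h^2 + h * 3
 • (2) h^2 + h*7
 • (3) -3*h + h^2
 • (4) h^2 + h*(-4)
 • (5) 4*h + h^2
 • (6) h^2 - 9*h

Expanding (4 + h)*h:
= 4*h + h^2
5) 4*h + h^2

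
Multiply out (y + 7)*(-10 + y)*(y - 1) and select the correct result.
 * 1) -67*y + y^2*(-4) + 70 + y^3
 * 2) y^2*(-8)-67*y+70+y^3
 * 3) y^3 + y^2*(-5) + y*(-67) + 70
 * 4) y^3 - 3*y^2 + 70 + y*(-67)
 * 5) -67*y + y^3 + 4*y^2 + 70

Expanding (y + 7)*(-10 + y)*(y - 1):
= -67*y + y^2*(-4) + 70 + y^3
1) -67*y + y^2*(-4) + 70 + y^3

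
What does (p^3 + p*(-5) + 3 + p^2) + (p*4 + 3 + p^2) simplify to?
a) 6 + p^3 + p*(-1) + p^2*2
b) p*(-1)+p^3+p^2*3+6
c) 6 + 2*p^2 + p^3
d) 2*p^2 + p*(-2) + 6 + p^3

Adding the polynomials and combining like terms:
(p^3 + p*(-5) + 3 + p^2) + (p*4 + 3 + p^2)
= 6 + p^3 + p*(-1) + p^2*2
a) 6 + p^3 + p*(-1) + p^2*2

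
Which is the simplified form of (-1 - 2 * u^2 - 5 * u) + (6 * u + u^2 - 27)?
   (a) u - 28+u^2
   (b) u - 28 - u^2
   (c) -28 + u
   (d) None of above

Adding the polynomials and combining like terms:
(-1 - 2*u^2 - 5*u) + (6*u + u^2 - 27)
= u - 28 - u^2
b) u - 28 - u^2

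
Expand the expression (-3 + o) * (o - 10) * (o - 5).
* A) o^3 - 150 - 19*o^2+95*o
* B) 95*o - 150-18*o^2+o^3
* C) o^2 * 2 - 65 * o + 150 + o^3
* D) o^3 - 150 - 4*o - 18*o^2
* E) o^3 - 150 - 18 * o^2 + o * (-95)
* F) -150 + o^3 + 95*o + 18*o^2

Expanding (-3 + o) * (o - 10) * (o - 5):
= 95*o - 150-18*o^2+o^3
B) 95*o - 150-18*o^2+o^3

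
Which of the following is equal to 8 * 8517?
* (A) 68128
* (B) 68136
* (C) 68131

8 * 8517 = 68136
B) 68136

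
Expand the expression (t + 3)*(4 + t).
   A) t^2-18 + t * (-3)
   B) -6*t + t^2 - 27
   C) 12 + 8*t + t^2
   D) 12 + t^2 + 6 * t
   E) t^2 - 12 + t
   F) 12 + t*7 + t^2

Expanding (t + 3)*(4 + t):
= 12 + t*7 + t^2
F) 12 + t*7 + t^2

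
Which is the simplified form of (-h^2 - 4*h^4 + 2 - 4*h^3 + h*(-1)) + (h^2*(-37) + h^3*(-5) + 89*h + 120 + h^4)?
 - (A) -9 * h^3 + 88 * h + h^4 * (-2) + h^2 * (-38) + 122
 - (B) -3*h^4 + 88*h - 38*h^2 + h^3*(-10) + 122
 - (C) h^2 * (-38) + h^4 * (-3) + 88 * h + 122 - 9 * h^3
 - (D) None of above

Adding the polynomials and combining like terms:
(-h^2 - 4*h^4 + 2 - 4*h^3 + h*(-1)) + (h^2*(-37) + h^3*(-5) + 89*h + 120 + h^4)
= h^2 * (-38) + h^4 * (-3) + 88 * h + 122 - 9 * h^3
C) h^2 * (-38) + h^4 * (-3) + 88 * h + 122 - 9 * h^3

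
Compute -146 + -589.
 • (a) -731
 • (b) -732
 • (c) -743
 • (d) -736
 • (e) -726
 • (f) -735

-146 + -589 = -735
f) -735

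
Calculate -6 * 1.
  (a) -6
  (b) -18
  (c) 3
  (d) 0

-6 * 1 = -6
a) -6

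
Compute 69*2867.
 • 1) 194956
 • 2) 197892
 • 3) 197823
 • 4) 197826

69 * 2867 = 197823
3) 197823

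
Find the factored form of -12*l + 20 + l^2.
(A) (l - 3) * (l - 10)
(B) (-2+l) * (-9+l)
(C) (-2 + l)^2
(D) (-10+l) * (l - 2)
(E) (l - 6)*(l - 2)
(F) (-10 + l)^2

We need to factor -12*l + 20 + l^2.
The factored form is (-10+l) * (l - 2).
D) (-10+l) * (l - 2)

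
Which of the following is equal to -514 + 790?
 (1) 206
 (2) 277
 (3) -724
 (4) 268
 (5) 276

-514 + 790 = 276
5) 276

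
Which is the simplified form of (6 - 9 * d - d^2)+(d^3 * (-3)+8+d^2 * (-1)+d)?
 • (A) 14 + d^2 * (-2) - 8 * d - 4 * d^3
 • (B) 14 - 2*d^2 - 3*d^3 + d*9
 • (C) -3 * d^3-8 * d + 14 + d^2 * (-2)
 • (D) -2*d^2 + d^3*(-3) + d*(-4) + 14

Adding the polynomials and combining like terms:
(6 - 9*d - d^2) + (d^3*(-3) + 8 + d^2*(-1) + d)
= -3 * d^3-8 * d + 14 + d^2 * (-2)
C) -3 * d^3-8 * d + 14 + d^2 * (-2)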